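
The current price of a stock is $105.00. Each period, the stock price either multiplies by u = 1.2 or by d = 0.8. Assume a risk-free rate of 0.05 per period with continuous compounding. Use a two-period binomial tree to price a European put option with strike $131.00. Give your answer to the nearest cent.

$20.75

Risk-neutral probability p = (e^0.05 − 0.8)/(1.2 − 0.8) = 0.2513/0.4000 = 0.6282
Terminal stock prices: S_uu = 151.2, S_ud = 100.8, S_dd = 67.2
Terminal payoffs (K − S): max(-20.2, 0) = 0, max(30.2, 0) = 30.2, max(63.8, 0) = 63.8
Node u (S = 126): V_u = e^(−0.05)·[0.6282·0.0000 + 0.3718·30.2000] = 10.6814
Node d (S = 84): V_d = e^(−0.05)·[0.6282·30.2000 + 0.3718·63.8000] = 40.6111
Node 0 (S = 105): V_0 = e^(−0.05)·[0.6282·10.6814 + 0.3718·40.6111] = 20.7462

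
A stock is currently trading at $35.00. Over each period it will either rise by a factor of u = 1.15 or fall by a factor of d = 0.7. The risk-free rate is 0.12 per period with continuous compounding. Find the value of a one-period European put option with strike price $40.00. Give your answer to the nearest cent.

Risk-neutral probability p = (e^0.12 − 0.7)/(1.15 − 0.7) = 0.4275/0.4500 = 0.9500
Terminal stock prices: S_u = 40.25, S_d = 24.5
Terminal payoffs (K − S): max(-0.25, 0) = 0, max(15.5, 0) = 15.5
Node 0 (S = 35): V_0 = e^(−0.12)·[0.9500·0.0000 + 0.0500·15.5000] = 0.6875

$0.69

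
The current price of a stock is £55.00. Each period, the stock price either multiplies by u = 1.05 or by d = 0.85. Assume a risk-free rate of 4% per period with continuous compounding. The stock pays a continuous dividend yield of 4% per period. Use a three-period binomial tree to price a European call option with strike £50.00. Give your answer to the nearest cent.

Per-period risk-free factor R = e^0.04 = 1.0408; dividend-adjusted growth = e^(0.04−0.04) = 1.0000.
Risk-neutral probability p = (1.0000 − 0.85)/(1.05 − 0.85) = 0.1500/0.2000 = 0.7500
Terminal stock prices: S_uuu = 63.67, S_uud = 51.54, S_udd = 41.72, S_ddd = 33.78
Terminal payoffs (S − K): max(13.67, 0) = 13.67, max(1.542, 0) = 1.542, max(-8.276, 0) = 0, max(-16.22, 0) = 0
Node uu (S = 60.64): V_uu = e^(−0.04)·[0.7500·13.6694 + 0.2500·1.5419] = 10.2204
Node ud (S = 49.09): V_ud = e^(−0.04)·[0.7500·1.5419 + 0.2500·0.0000] = 1.1111
Node dd (S = 39.74): V_dd = e^(−0.04)·[0.7500·0.0000 + 0.2500·0.0000] = 0.0000
Node u (S = 57.75): V_u = e^(−0.04)·[0.7500·10.2204 + 0.2500·1.1111] = 7.6316
Node d (S = 46.75): V_d = e^(−0.04)·[0.7500·1.1111 + 0.2500·0.0000] = 0.8006
Node 0 (S = 55): V_0 = e^(−0.04)·[0.7500·7.6316 + 0.2500·0.8006] = 5.6916

£5.69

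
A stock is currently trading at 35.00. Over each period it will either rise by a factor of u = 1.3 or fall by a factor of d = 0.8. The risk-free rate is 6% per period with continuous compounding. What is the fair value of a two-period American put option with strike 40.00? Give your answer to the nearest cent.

Risk-neutral probability p = (e^0.06 − 0.8)/(1.3 − 0.8) = 0.2618/0.5000 = 0.5237
Terminal stock prices: S_uu = 59.15, S_ud = 36.4, S_dd = 22.4
Terminal payoffs (K − S): max(-19.15, 0) = 0, max(3.6, 0) = 3.6, max(17.6, 0) = 17.6
Node u (S = 45.5): continuation = e^(−0.06)·[0.5237·0.0000 + 0.4763·3.6000] = 1.6149; exercise value = 0.0000 ≤ continuation, so V_u = 1.6149
Node d (S = 28): continuation = e^(−0.06)·[0.5237·3.6000 + 0.4763·17.6000] = 9.6706; exercise value = 12.0000 > continuation, so V_d = 12.0000 (exercise)
Node 0 (S = 35): continuation = e^(−0.06)·[0.5237·1.6149 + 0.4763·12.0000] = 6.1795; exercise value = 5.0000 ≤ continuation, so V_0 = 6.1795

6.18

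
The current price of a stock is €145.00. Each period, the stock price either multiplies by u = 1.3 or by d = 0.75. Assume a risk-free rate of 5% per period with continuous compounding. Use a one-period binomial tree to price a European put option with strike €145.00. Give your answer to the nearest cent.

Risk-neutral probability p = (e^0.05 − 0.75)/(1.3 − 0.75) = 0.3013/0.5500 = 0.5478
Terminal stock prices: S_u = 188.5, S_d = 108.8
Terminal payoffs (K − S): max(-43.5, 0) = 0, max(36.25, 0) = 36.25
Node 0 (S = 145): V_0 = e^(−0.05)·[0.5478·0.0000 + 0.4522·36.2500] = 15.5940

€15.59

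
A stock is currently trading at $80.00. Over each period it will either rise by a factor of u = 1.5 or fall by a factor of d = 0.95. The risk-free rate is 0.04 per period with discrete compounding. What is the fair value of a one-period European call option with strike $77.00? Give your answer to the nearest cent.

$6.77

Risk-neutral probability p = (1 + 0.04 − 0.95)/(1.5 − 0.95) = 0.0900/0.5500 = 0.1636
Terminal stock prices: S_u = 120, S_d = 76
Terminal payoffs (S − K): max(43, 0) = 43, max(-1, 0) = 0
Node 0 (S = 80): V_0 = 1/1.04·[0.1636·43.0000 + 0.8364·0.0000] = 6.7657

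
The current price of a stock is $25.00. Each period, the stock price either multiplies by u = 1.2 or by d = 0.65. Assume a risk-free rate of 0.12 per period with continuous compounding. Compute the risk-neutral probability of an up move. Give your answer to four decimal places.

p = 0.8682

Risk-neutral probability p = (e^0.12 − 0.65)/(1.2 − 0.65) = 0.4775/0.5500 = 0.8682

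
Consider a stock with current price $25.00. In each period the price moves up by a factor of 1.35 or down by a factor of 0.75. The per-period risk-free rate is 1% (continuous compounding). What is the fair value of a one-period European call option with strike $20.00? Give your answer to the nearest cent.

Risk-neutral probability p = (e^0.01 − 0.75)/(1.35 − 0.75) = 0.2601/0.6000 = 0.4334
Terminal stock prices: S_u = 33.75, S_d = 18.75
Terminal payoffs (S − K): max(13.75, 0) = 13.75, max(-1.25, 0) = 0
Node 0 (S = 25): V_0 = e^(−0.01)·[0.4334·13.7500 + 0.5666·0.0000] = 5.9002

$5.90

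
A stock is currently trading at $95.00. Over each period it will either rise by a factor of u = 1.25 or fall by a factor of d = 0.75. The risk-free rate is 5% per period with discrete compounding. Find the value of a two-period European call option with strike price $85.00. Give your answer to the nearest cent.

Risk-neutral probability p = (1 + 0.05 − 0.75)/(1.25 − 0.75) = 0.3000/0.5000 = 0.6000
Terminal stock prices: S_uu = 148.4, S_ud = 89.06, S_dd = 53.44
Terminal payoffs (S − K): max(63.44, 0) = 63.44, max(4.062, 0) = 4.062, max(-31.56, 0) = 0
Node u (S = 118.8): V_u = 1/1.05·[0.6000·63.4375 + 0.4000·4.0625] = 37.7976
Node d (S = 71.25): V_d = 1/1.05·[0.6000·4.0625 + 0.4000·0.0000] = 2.3214
Node 0 (S = 95): V_0 = 1/1.05·[0.6000·37.7976 + 0.4000·2.3214] = 22.4830

$22.48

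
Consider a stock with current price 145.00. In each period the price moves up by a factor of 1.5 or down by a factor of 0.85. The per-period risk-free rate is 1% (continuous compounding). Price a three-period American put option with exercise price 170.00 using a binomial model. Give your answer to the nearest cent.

Risk-neutral probability p = (e^0.01 − 0.85)/(1.5 − 0.85) = 0.1601/0.6500 = 0.2462
Terminal stock prices: S_uuu = 489.4, S_uud = 277.3, S_udd = 157.1, S_ddd = 89.05
Terminal payoffs (K − S): max(-319.4, 0) = 0, max(-107.3, 0) = 0, max(12.86, 0) = 12.86, max(80.95, 0) = 80.95
Node uu (S = 326.2): continuation = e^(−0.01)·[0.2462·0.0000 + 0.7538·0.0000] = 0.0000; exercise value = 0.0000 ≤ continuation, so V_uu = 0.0000
Node ud (S = 184.9): continuation = e^(−0.01)·[0.2462·0.0000 + 0.7538·12.8563] = 9.5942; exercise value = 0.0000 ≤ continuation, so V_ud = 9.5942
Node dd (S = 104.8): continuation = e^(−0.01)·[0.2462·12.8563 + 0.7538·80.9519] = 63.5460; exercise value = 65.2375 > continuation, so V_dd = 65.2375 (exercise)
Node u (S = 217.5): continuation = e^(−0.01)·[0.2462·0.0000 + 0.7538·9.5942] = 7.1599; exercise value = 0.0000 ≤ continuation, so V_u = 7.1599
Node d (S = 123.2): continuation = e^(−0.01)·[0.2462·9.5942 + 0.7538·65.2375] = 51.0236; exercise value = 46.7500 ≤ continuation, so V_d = 51.0236
Node 0 (S = 145): continuation = e^(−0.01)·[0.2462·7.1599 + 0.7538·51.0236] = 39.8228; exercise value = 25.0000 ≤ continuation, so V_0 = 39.8228

39.82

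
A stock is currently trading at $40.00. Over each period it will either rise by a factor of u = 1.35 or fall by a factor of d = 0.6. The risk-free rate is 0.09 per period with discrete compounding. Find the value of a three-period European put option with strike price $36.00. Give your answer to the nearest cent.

Risk-neutral probability p = (1 + 0.09 − 0.6)/(1.35 − 0.6) = 0.4900/0.7500 = 0.6533
Terminal stock prices: S_uuu = 98.42, S_uud = 43.74, S_udd = 19.44, S_ddd = 8.64
Terminal payoffs (K − S): max(-62.42, 0) = 0, max(-7.74, 0) = 0, max(16.56, 0) = 16.56, max(27.36, 0) = 27.36
Node uu (S = 72.9): V_uu = 1/1.09·[0.6533·0.0000 + 0.3467·0.0000] = 0.0000
Node ud (S = 32.4): V_ud = 1/1.09·[0.6533·0.0000 + 0.3467·16.5600] = 5.2668
Node dd (S = 14.4): V_dd = 1/1.09·[0.6533·16.5600 + 0.3467·27.3600] = 18.6275
Node u (S = 54): V_u = 1/1.09·[0.6533·0.0000 + 0.3467·5.2668] = 1.6751
Node d (S = 24): V_d = 1/1.09·[0.6533·5.2668 + 0.3467·18.6275] = 9.0812
Node 0 (S = 40): V_0 = 1/1.09·[0.6533·1.6751 + 0.3467·9.0812] = 3.8922

$3.89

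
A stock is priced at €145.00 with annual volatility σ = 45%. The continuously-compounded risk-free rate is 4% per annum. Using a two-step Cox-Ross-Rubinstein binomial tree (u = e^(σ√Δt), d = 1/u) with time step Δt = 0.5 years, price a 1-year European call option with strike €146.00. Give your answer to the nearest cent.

€25.16

CRR parameters: u = e^(σ√Δt) = e^(0.45·√0.5) = 1.3746, d = 1/u = 0.7275
Per-period rate: rΔt = 0.04·0.5 = 0.02, so R = e^0.02 = 1.0202
Risk-neutral probability p = (e^0.02 − 0.7275)/(1.3746 − 0.7275) = 0.2927/0.6472 = 0.4523
Terminal stock prices: S_uu = 274, S_ud = 145, S_dd = 76.73
Terminal payoffs (S − K): max(128, 0) = 128, max(-1, 0) = 0, max(-69.27, 0) = 0
Node u (S = 199.3): V_u = e^(−0.02)·[0.4523·128.0005 + 0.5477·0.0000] = 56.7519
Node d (S = 105.5): V_d = e^(−0.02)·[0.4523·0.0000 + 0.5477·0.0000] = 0.0000
Node 0 (S = 145): V_0 = e^(−0.02)·[0.4523·56.7519 + 0.5477·0.0000] = 25.1622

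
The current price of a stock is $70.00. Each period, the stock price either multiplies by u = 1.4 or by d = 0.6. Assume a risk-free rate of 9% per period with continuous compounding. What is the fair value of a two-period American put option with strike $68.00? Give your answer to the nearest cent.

Risk-neutral probability p = (e^0.09 − 0.6)/(1.4 − 0.6) = 0.4942/0.8000 = 0.6177
Terminal stock prices: S_uu = 137.2, S_ud = 58.8, S_dd = 25.2
Terminal payoffs (K − S): max(-69.2, 0) = 0, max(9.2, 0) = 9.2, max(42.8, 0) = 42.8
Node u (S = 98): continuation = e^(−0.09)·[0.6177·0.0000 + 0.3823·9.2000] = 3.2143; exercise value = 0.0000 ≤ continuation, so V_u = 3.2143
Node d (S = 42): continuation = e^(−0.09)·[0.6177·9.2000 + 0.3823·42.8000] = 20.1473; exercise value = 26.0000 > continuation, so V_d = 26.0000 (exercise)
Node 0 (S = 70): continuation = e^(−0.09)·[0.6177·3.2143 + 0.3823·26.0000] = 10.8985; exercise value = 0.0000 ≤ continuation, so V_0 = 10.8985

$10.90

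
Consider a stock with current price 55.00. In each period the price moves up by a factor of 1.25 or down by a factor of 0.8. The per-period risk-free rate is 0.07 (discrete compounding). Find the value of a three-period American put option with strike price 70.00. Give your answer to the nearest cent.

15.00

Risk-neutral probability p = (1 + 0.07 − 0.8)/(1.25 − 0.8) = 0.2700/0.4500 = 0.6000
Terminal stock prices: S_uuu = 107.4, S_uud = 68.75, S_udd = 44, S_ddd = 28.16
Terminal payoffs (K − S): max(-37.42, 0) = 0, max(1.25, 0) = 1.25, max(26, 0) = 26, max(41.84, 0) = 41.84
Node uu (S = 85.94): continuation = 1/1.07·[0.6000·0.0000 + 0.4000·1.2500] = 0.4673; exercise value = 0.0000 ≤ continuation, so V_uu = 0.4673
Node ud (S = 55): continuation = 1/1.07·[0.6000·1.2500 + 0.4000·26.0000] = 10.4206; exercise value = 15.0000 > continuation, so V_ud = 15.0000 (exercise)
Node dd (S = 35.2): continuation = 1/1.07·[0.6000·26.0000 + 0.4000·41.8400] = 30.2206; exercise value = 34.8000 > continuation, so V_dd = 34.8000 (exercise)
Node u (S = 68.75): continuation = 1/1.07·[0.6000·0.4673 + 0.4000·15.0000] = 5.8695; exercise value = 1.2500 ≤ continuation, so V_u = 5.8695
Node d (S = 44): continuation = 1/1.07·[0.6000·15.0000 + 0.4000·34.8000] = 21.4206; exercise value = 26.0000 > continuation, so V_d = 26.0000 (exercise)
Node 0 (S = 55): continuation = 1/1.07·[0.6000·5.8695 + 0.4000·26.0000] = 13.0109; exercise value = 15.0000 > continuation, so V_0 = 15.0000 (exercise)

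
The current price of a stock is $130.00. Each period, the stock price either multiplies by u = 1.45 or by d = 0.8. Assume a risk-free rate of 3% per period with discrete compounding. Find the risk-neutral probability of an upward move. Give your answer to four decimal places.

p = 0.3538

Risk-neutral probability p = (1 + 0.03 − 0.8)/(1.45 − 0.8) = 0.2300/0.6500 = 0.3538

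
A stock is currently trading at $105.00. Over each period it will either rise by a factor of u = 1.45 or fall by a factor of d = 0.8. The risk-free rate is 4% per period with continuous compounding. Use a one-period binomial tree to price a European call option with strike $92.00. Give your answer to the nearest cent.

$21.45

Risk-neutral probability p = (e^0.04 − 0.8)/(1.45 − 0.8) = 0.2408/0.6500 = 0.3705
Terminal stock prices: S_u = 152.2, S_d = 84
Terminal payoffs (S − K): max(60.25, 0) = 60.25, max(-8, 0) = 0
Node 0 (S = 105): V_0 = e^(−0.04)·[0.3705·60.2500 + 0.6295·0.0000] = 21.4461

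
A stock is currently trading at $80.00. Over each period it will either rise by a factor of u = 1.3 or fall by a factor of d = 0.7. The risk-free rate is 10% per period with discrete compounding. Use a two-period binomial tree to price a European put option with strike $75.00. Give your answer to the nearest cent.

Risk-neutral probability p = (1 + 0.1 − 0.7)/(1.3 − 0.7) = 0.4000/0.6000 = 0.6667
Terminal stock prices: S_uu = 135.2, S_ud = 72.8, S_dd = 39.2
Terminal payoffs (K − S): max(-60.2, 0) = 0, max(2.2, 0) = 2.2, max(35.8, 0) = 35.8
Node u (S = 104): V_u = 1/1.1·[0.6667·0.0000 + 0.3333·2.2000] = 0.6667
Node d (S = 56): V_d = 1/1.1·[0.6667·2.2000 + 0.3333·35.8000] = 12.1818
Node 0 (S = 80): V_0 = 1/1.1·[0.6667·0.6667 + 0.3333·12.1818] = 4.0955

$4.10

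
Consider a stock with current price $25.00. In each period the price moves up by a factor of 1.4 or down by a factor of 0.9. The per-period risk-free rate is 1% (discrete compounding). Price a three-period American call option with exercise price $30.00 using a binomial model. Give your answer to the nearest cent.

Risk-neutral probability p = (1 + 0.01 − 0.9)/(1.4 − 0.9) = 0.1100/0.5000 = 0.2200
Terminal stock prices: S_uuu = 68.6, S_uud = 44.1, S_udd = 28.35, S_ddd = 18.23
Terminal payoffs (S − K): max(38.6, 0) = 38.6, max(14.1, 0) = 14.1, max(-1.65, 0) = 0, max(-11.77, 0) = 0
Node uu (S = 49): continuation = 1/1.01·[0.2200·38.6000 + 0.7800·14.1000] = 19.2970; exercise value = 19.0000 ≤ continuation, so V_uu = 19.2970
Node ud (S = 31.5): continuation = 1/1.01·[0.2200·14.1000 + 0.7800·0.0000] = 3.0713; exercise value = 1.5000 ≤ continuation, so V_ud = 3.0713
Node dd (S = 20.25): continuation = 1/1.01·[0.2200·0.0000 + 0.7800·0.0000] = 0.0000; exercise value = 0.0000 ≤ continuation, so V_dd = 0.0000
Node u (S = 35): continuation = 1/1.01·[0.2200·19.2970 + 0.7800·3.0713] = 6.5752; exercise value = 5.0000 ≤ continuation, so V_u = 6.5752
Node d (S = 22.5): continuation = 1/1.01·[0.2200·3.0713 + 0.7800·0.0000] = 0.6690; exercise value = 0.0000 ≤ continuation, so V_d = 0.6690
Node 0 (S = 25): continuation = 1/1.01·[0.2200·6.5752 + 0.7800·0.6690] = 1.9489; exercise value = 0.0000 ≤ continuation, so V_0 = 1.9489

$1.95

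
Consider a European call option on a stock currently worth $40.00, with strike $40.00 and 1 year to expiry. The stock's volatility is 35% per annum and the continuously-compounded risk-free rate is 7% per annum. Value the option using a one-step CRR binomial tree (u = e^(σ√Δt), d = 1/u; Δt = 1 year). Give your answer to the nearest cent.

$8.05

CRR parameters: u = e^(σ√Δt) = e^(0.35·√1) = 1.4191, d = 1/u = 0.7047
Per-period rate: rΔt = 0.07·1 = 0.07, so R = e^0.07 = 1.0725
Risk-neutral probability p = (e^0.07 − 0.7047)/(1.4191 − 0.7047) = 0.3678/0.7144 = 0.5149
Terminal stock prices: S_u = 56.76, S_d = 28.19
Terminal payoffs (S − K): max(16.76, 0) = 16.76, max(-11.81, 0) = 0
Node 0 (S = 40): V_0 = e^(−0.07)·[0.5149·16.7627 + 0.4851·0.0000] = 8.0473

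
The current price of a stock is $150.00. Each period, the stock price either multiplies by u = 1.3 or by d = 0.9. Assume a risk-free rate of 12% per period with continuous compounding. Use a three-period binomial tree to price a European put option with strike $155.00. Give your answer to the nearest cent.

$2.55

Risk-neutral probability p = (e^0.12 − 0.9)/(1.3 − 0.9) = 0.2275/0.4000 = 0.5687
Terminal stock prices: S_uuu = 329.6, S_uud = 228.2, S_udd = 158, S_ddd = 109.4
Terminal payoffs (K − S): max(-174.6, 0) = 0, max(-73.15, 0) = 0, max(-2.95, 0) = 0, max(45.65, 0) = 45.65
Node uu (S = 253.5): V_uu = e^(−0.12)·[0.5687·0.0000 + 0.4313·0.0000] = 0.0000
Node ud (S = 175.5): V_ud = e^(−0.12)·[0.5687·0.0000 + 0.4313·0.0000] = 0.0000
Node dd (S = 121.5): V_dd = e^(−0.12)·[0.5687·0.0000 + 0.4313·45.6500] = 17.4607
Node u (S = 195): V_u = e^(−0.12)·[0.5687·0.0000 + 0.4313·0.0000] = 0.0000
Node d (S = 135): V_d = e^(−0.12)·[0.5687·0.0000 + 0.4313·17.4607] = 6.6786
Node 0 (S = 150): V_0 = e^(−0.12)·[0.5687·0.0000 + 0.4313·6.6786] = 2.5545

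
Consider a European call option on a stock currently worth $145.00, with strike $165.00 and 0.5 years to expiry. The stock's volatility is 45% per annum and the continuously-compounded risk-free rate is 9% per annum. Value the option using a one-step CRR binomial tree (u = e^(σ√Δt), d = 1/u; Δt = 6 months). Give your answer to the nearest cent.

$16.15

CRR parameters: u = e^(σ√Δt) = e^(0.45·√0.5) = 1.3746, d = 1/u = 0.7275
Per-period rate: rΔt = 0.09·0.5 = 0.045, so R = e^0.045 = 1.0460
Risk-neutral probability p = (e^0.045 − 0.7275)/(1.3746 − 0.7275) = 0.3186/0.6472 = 0.4922
Terminal stock prices: S_u = 199.3, S_d = 105.5
Terminal payoffs (S − K): max(34.32, 0) = 34.32, max(-59.52, 0) = 0
Node 0 (S = 145): V_0 = e^(−0.045)·[0.4922·34.3240 + 0.5078·0.0000] = 16.1520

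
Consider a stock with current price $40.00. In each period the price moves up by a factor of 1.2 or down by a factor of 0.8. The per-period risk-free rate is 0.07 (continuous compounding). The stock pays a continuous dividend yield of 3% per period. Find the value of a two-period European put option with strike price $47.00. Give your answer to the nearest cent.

Per-period risk-free factor R = e^0.07 = 1.0725; dividend-adjusted growth = e^(0.07−0.03) = 1.0408.
Risk-neutral probability p = (1.0408 − 0.8)/(1.2 − 0.8) = 0.2408/0.4000 = 0.6020
Terminal stock prices: S_uu = 57.6, S_ud = 38.4, S_dd = 25.6
Terminal payoffs (K − S): max(-10.6, 0) = 0, max(8.6, 0) = 8.6, max(21.4, 0) = 21.4
Node u (S = 48): V_u = e^(−0.07)·[0.6020·0.0000 + 0.3980·8.6000] = 3.1912
Node d (S = 32): V_d = e^(−0.07)·[0.6020·8.6000 + 0.3980·21.4000] = 12.7683
Node 0 (S = 40): V_0 = e^(−0.07)·[0.6020·3.1912 + 0.3980·12.7683] = 6.5292

$6.53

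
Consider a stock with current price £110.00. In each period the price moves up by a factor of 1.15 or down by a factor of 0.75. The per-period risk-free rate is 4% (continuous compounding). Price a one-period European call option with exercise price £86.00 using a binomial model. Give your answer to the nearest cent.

Risk-neutral probability p = (e^0.04 − 0.75)/(1.15 − 0.75) = 0.2908/0.4000 = 0.7270
Terminal stock prices: S_u = 126.5, S_d = 82.5
Terminal payoffs (S − K): max(40.5, 0) = 40.5, max(-3.5, 0) = 0
Node 0 (S = 110): V_0 = e^(−0.04)·[0.7270·40.5000 + 0.2730·0.0000] = 28.2901

£28.29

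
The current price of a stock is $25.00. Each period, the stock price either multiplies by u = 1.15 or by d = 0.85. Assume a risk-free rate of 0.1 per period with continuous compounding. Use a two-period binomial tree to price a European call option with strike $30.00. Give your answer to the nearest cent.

Risk-neutral probability p = (e^0.1 − 0.85)/(1.15 − 0.85) = 0.2552/0.3000 = 0.8506
Terminal stock prices: S_uu = 33.06, S_ud = 24.44, S_dd = 18.06
Terminal payoffs (S − K): max(3.062, 0) = 3.062, max(-5.563, 0) = 0, max(-11.94, 0) = 0
Node u (S = 28.75): V_u = e^(−0.1)·[0.8506·3.0625 + 0.1494·0.0000] = 2.3570
Node d (S = 21.25): V_d = e^(−0.1)·[0.8506·0.0000 + 0.1494·0.0000] = 0.0000
Node 0 (S = 25): V_0 = e^(−0.1)·[0.8506·2.3570 + 0.1494·0.0000] = 1.8140

$1.81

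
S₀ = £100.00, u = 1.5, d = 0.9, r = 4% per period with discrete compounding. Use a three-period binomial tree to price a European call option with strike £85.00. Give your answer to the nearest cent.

£29.28

Risk-neutral probability p = (1 + 0.04 − 0.9)/(1.5 − 0.9) = 0.1400/0.6000 = 0.2333
Terminal stock prices: S_uuu = 337.5, S_uud = 202.5, S_udd = 121.5, S_ddd = 72.9
Terminal payoffs (S − K): max(252.5, 0) = 252.5, max(117.5, 0) = 117.5, max(36.5, 0) = 36.5, max(-12.1, 0) = 0
Node uu (S = 225): V_uu = 1/1.04·[0.2333·252.5000 + 0.7667·117.5000] = 143.2692
Node ud (S = 135): V_ud = 1/1.04·[0.2333·117.5000 + 0.7667·36.5000] = 53.2692
Node dd (S = 81): V_dd = 1/1.04·[0.2333·36.5000 + 0.7667·0.0000] = 8.1891
Node u (S = 150): V_u = 1/1.04·[0.2333·143.2692 + 0.7667·53.2692] = 71.4127
Node d (S = 90): V_d = 1/1.04·[0.2333·53.2692 + 0.7667·8.1891] = 17.9883
Node 0 (S = 100): V_0 = 1/1.04·[0.2333·71.4127 + 0.7667·17.9883] = 29.2827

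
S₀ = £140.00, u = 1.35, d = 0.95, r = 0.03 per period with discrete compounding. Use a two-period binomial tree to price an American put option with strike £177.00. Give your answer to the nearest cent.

£37.00

Risk-neutral probability p = (1 + 0.03 − 0.95)/(1.35 − 0.95) = 0.0800/0.4000 = 0.2000
Terminal stock prices: S_uu = 255.2, S_ud = 179.5, S_dd = 126.3
Terminal payoffs (K − S): max(-78.15, 0) = 0, max(-2.55, 0) = 0, max(50.65, 0) = 50.65
Node u (S = 189): continuation = 1/1.03·[0.2000·0.0000 + 0.8000·0.0000] = 0.0000; exercise value = 0.0000 ≤ continuation, so V_u = 0.0000
Node d (S = 133): continuation = 1/1.03·[0.2000·0.0000 + 0.8000·50.6500] = 39.3398; exercise value = 44.0000 > continuation, so V_d = 44.0000 (exercise)
Node 0 (S = 140): continuation = 1/1.03·[0.2000·0.0000 + 0.8000·44.0000] = 34.1748; exercise value = 37.0000 > continuation, so V_0 = 37.0000 (exercise)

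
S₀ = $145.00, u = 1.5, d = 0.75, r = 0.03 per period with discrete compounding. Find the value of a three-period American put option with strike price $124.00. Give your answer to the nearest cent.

Risk-neutral probability p = (1 + 0.03 − 0.75)/(1.5 − 0.75) = 0.2800/0.7500 = 0.3733
Terminal stock prices: S_uuu = 489.4, S_uud = 244.7, S_udd = 122.3, S_ddd = 61.17
Terminal payoffs (K − S): max(-365.4, 0) = 0, max(-120.7, 0) = 0, max(1.656, 0) = 1.656, max(62.83, 0) = 62.83
Node uu (S = 326.2): continuation = 1/1.03·[0.3733·0.0000 + 0.6267·0.0000] = 0.0000; exercise value = 0.0000 ≤ continuation, so V_uu = 0.0000
Node ud (S = 163.1): continuation = 1/1.03·[0.3733·0.0000 + 0.6267·1.6562] = 1.0077; exercise value = 0.0000 ≤ continuation, so V_ud = 1.0077
Node dd (S = 81.56): continuation = 1/1.03·[0.3733·1.6562 + 0.6267·62.8281] = 38.8258; exercise value = 42.4375 > continuation, so V_dd = 42.4375 (exercise)
Node u (S = 217.5): continuation = 1/1.03·[0.3733·0.0000 + 0.6267·1.0077] = 0.6131; exercise value = 0.0000 ≤ continuation, so V_u = 0.6131
Node d (S = 108.8): continuation = 1/1.03·[0.3733·1.0077 + 0.6267·42.4375] = 26.1848; exercise value = 15.2500 ≤ continuation, so V_d = 26.1848
Node 0 (S = 145): continuation = 1/1.03·[0.3733·0.6131 + 0.6267·26.1848] = 16.1534; exercise value = 0.0000 ≤ continuation, so V_0 = 16.1534

$16.15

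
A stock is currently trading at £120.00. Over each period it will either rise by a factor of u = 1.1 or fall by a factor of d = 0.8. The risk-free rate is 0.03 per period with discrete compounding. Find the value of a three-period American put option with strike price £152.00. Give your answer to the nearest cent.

Risk-neutral probability p = (1 + 0.03 − 0.8)/(1.1 − 0.8) = 0.2300/0.3000 = 0.7667
Terminal stock prices: S_uuu = 159.7, S_uud = 116.2, S_udd = 84.48, S_ddd = 61.44
Terminal payoffs (K − S): max(-7.72, 0) = 0, max(35.84, 0) = 35.84, max(67.52, 0) = 67.52, max(90.56, 0) = 90.56
Node uu (S = 145.2): continuation = 1/1.03·[0.7667·0.0000 + 0.2333·35.8400] = 8.1191; exercise value = 6.8000 ≤ continuation, so V_uu = 8.1191
Node ud (S = 105.6): continuation = 1/1.03·[0.7667·35.8400 + 0.2333·67.5200] = 41.9728; exercise value = 46.4000 > continuation, so V_ud = 46.4000 (exercise)
Node dd (S = 76.8): continuation = 1/1.03·[0.7667·67.5200 + 0.2333·90.5600] = 70.7728; exercise value = 75.2000 > continuation, so V_dd = 75.2000 (exercise)
Node u (S = 132): continuation = 1/1.03·[0.7667·8.1191 + 0.2333·46.4000] = 16.5547; exercise value = 20.0000 > continuation, so V_u = 20.0000 (exercise)
Node d (S = 96): continuation = 1/1.03·[0.7667·46.4000 + 0.2333·75.2000] = 51.5728; exercise value = 56.0000 > continuation, so V_d = 56.0000 (exercise)
Node 0 (S = 120): continuation = 1/1.03·[0.7667·20.0000 + 0.2333·56.0000] = 27.5728; exercise value = 32.0000 > continuation, so V_0 = 32.0000 (exercise)

£32.00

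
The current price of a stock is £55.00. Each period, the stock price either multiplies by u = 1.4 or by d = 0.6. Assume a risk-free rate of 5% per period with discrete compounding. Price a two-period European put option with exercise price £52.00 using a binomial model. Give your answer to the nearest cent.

Risk-neutral probability p = (1 + 0.05 − 0.6)/(1.4 − 0.6) = 0.4500/0.8000 = 0.5625
Terminal stock prices: S_uu = 107.8, S_ud = 46.2, S_dd = 19.8
Terminal payoffs (K − S): max(-55.8, 0) = 0, max(5.8, 0) = 5.8, max(32.2, 0) = 32.2
Node u (S = 77): V_u = 1/1.05·[0.5625·0.0000 + 0.4375·5.8000] = 2.4167
Node d (S = 33): V_d = 1/1.05·[0.5625·5.8000 + 0.4375·32.2000] = 16.5238
Node 0 (S = 55): V_0 = 1/1.05·[0.5625·2.4167 + 0.4375·16.5238] = 8.1796

£8.18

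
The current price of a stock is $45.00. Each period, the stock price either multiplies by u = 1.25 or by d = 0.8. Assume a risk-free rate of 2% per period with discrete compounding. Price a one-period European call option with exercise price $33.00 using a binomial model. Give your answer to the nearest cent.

Risk-neutral probability p = (1 + 0.02 − 0.8)/(1.25 − 0.8) = 0.2200/0.4500 = 0.4889
Terminal stock prices: S_u = 56.25, S_d = 36
Terminal payoffs (S − K): max(23.25, 0) = 23.25, max(3, 0) = 3
Node 0 (S = 45): V_0 = 1/1.02·[0.4889·23.2500 + 0.5111·3.0000] = 12.6471

$12.65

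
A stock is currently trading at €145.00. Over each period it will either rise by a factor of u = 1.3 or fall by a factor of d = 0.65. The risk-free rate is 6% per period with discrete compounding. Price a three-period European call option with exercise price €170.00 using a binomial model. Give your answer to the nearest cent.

€31.30

Risk-neutral probability p = (1 + 0.06 − 0.65)/(1.3 − 0.65) = 0.4100/0.6500 = 0.6308
Terminal stock prices: S_uuu = 318.6, S_uud = 159.3, S_udd = 79.64, S_ddd = 39.82
Terminal payoffs (S − K): max(148.6, 0) = 148.6, max(-10.72, 0) = 0, max(-90.36, 0) = 0, max(-130.2, 0) = 0
Node uu (S = 245.1): V_uu = 1/1.06·[0.6308·148.5650 + 0.3692·0.0000] = 88.4059
Node ud (S = 122.5): V_ud = 1/1.06·[0.6308·0.0000 + 0.3692·0.0000] = 0.0000
Node dd (S = 61.26): V_dd = 1/1.06·[0.6308·0.0000 + 0.3692·0.0000] = 0.0000
Node u (S = 188.5): V_u = 1/1.06·[0.6308·88.4059 + 0.3692·0.0000] = 52.6073
Node d (S = 94.25): V_d = 1/1.06·[0.6308·0.0000 + 0.3692·0.0000] = 0.0000
Node 0 (S = 145): V_0 = 1/1.06·[0.6308·52.6073 + 0.3692·0.0000] = 31.3048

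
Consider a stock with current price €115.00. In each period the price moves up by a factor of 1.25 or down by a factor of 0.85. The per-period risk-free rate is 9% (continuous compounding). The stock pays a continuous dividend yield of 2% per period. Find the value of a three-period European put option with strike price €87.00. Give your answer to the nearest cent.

€1.09

Per-period risk-free factor R = e^0.09 = 1.0942; dividend-adjusted growth = e^(0.09−0.02) = 1.0725.
Risk-neutral probability p = (1.0725 − 0.85)/(1.25 − 0.85) = 0.2225/0.4000 = 0.5563
Terminal stock prices: S_uuu = 224.6, S_uud = 152.7, S_udd = 103.9, S_ddd = 70.62
Terminal payoffs (K − S): max(-137.6, 0) = 0, max(-65.73, 0) = 0, max(-16.86, 0) = 0, max(16.38, 0) = 16.38
Node uu (S = 179.7): V_uu = e^(−0.09)·[0.5563·0.0000 + 0.4437·0.0000] = 0.0000
Node ud (S = 122.2): V_ud = e^(−0.09)·[0.5563·0.0000 + 0.4437·0.0000] = 0.0000
Node dd (S = 83.09): V_dd = e^(−0.09)·[0.5563·0.0000 + 0.4437·16.3756] = 6.6409
Node u (S = 143.8): V_u = e^(−0.09)·[0.5563·0.0000 + 0.4437·0.0000] = 0.0000
Node d (S = 97.75): V_d = e^(−0.09)·[0.5563·0.0000 + 0.4437·6.6409] = 2.6932
Node 0 (S = 115): V_0 = e^(−0.09)·[0.5563·0.0000 + 0.4437·2.6932] = 1.0922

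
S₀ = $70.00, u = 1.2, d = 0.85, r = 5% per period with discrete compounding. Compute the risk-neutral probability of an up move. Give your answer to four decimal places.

Risk-neutral probability p = (1 + 0.05 − 0.85)/(1.2 − 0.85) = 0.2000/0.3500 = 0.5714

p = 0.5714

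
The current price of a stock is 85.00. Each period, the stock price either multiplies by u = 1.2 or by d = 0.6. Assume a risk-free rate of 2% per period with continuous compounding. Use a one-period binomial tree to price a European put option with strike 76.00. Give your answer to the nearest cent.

7.34

Risk-neutral probability p = (e^0.02 − 0.6)/(1.2 − 0.6) = 0.4202/0.6000 = 0.7003
Terminal stock prices: S_u = 102, S_d = 51
Terminal payoffs (K − S): max(-26, 0) = 0, max(25, 0) = 25
Node 0 (S = 85): V_0 = e^(−0.02)·[0.7003·0.0000 + 0.2997·25.0000] = 7.3433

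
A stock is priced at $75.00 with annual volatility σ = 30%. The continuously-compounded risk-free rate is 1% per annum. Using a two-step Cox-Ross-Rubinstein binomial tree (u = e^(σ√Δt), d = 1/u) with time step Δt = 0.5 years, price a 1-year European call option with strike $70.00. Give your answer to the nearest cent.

$11.76

CRR parameters: u = e^(σ√Δt) = e^(0.3·√0.5) = 1.2363, d = 1/u = 0.8089
Per-period rate: rΔt = 0.01·0.5 = 0.005, so R = e^0.005 = 1.0050
Risk-neutral probability p = (e^0.005 − 0.8089)/(1.2363 − 0.8089) = 0.1962/0.4275 = 0.4589
Terminal stock prices: S_uu = 114.6, S_ud = 75, S_dd = 49.07
Terminal payoffs (S − K): max(44.63, 0) = 44.63, max(5, 0) = 5, max(-20.93, 0) = 0
Node u (S = 92.72): V_u = e^(−0.005)·[0.4589·44.6349 + 0.5411·5.0000] = 23.0725
Node d (S = 60.66): V_d = e^(−0.005)·[0.4589·5.0000 + 0.5411·0.0000] = 2.2830
Node 0 (S = 75): V_0 = e^(−0.005)·[0.4589·23.0725 + 0.5411·2.2830] = 11.7641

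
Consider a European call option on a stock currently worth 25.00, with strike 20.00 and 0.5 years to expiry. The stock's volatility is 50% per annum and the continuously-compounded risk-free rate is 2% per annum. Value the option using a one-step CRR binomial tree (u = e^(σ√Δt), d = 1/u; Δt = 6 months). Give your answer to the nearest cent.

CRR parameters: u = e^(σ√Δt) = e^(0.5·√0.5) = 1.4241, d = 1/u = 0.7022
Per-period rate: rΔt = 0.02·0.5 = 0.01, so R = e^0.01 = 1.0101
Risk-neutral probability p = (e^0.01 − 0.7022)/(1.4241 − 0.7022) = 0.3079/0.7219 = 0.4264
Terminal stock prices: S_u = 35.6, S_d = 17.55
Terminal payoffs (S − K): max(15.6, 0) = 15.6, max(-2.445, 0) = 0
Node 0 (S = 25): V_0 = e^(−0.01)·[0.4264·15.6030 + 0.5736·0.0000] = 6.5876

6.59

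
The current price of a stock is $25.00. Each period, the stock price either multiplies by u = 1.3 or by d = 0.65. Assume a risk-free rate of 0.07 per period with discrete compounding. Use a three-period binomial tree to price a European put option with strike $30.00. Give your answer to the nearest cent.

$4.98

Risk-neutral probability p = (1 + 0.07 − 0.65)/(1.3 − 0.65) = 0.4200/0.6500 = 0.6462
Terminal stock prices: S_uuu = 54.93, S_uud = 27.46, S_udd = 13.73, S_ddd = 6.866
Terminal payoffs (K − S): max(-24.93, 0) = 0, max(2.537, 0) = 2.537, max(16.27, 0) = 16.27, max(23.13, 0) = 23.13
Node uu (S = 42.25): V_uu = 1/1.07·[0.6462·0.0000 + 0.3538·2.5375] = 0.8391
Node ud (S = 21.12): V_ud = 1/1.07·[0.6462·2.5375 + 0.3538·16.2687] = 6.9124
Node dd (S = 10.56): V_dd = 1/1.07·[0.6462·16.2687 + 0.3538·23.1344] = 17.4749
Node u (S = 32.5): V_u = 1/1.07·[0.6462·0.8391 + 0.3538·6.9124] = 2.7927
Node d (S = 16.25): V_d = 1/1.07·[0.6462·6.9124 + 0.3538·17.4749] = 9.9532
Node 0 (S = 25): V_0 = 1/1.07·[0.6462·2.7927 + 0.3538·9.9532] = 4.9779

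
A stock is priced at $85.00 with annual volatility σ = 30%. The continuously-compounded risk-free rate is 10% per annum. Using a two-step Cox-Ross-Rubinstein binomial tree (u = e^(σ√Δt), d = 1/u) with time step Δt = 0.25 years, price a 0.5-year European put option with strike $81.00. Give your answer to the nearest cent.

CRR parameters: u = e^(σ√Δt) = e^(0.3·√0.25) = 1.1618, d = 1/u = 0.8607
Per-period rate: rΔt = 0.1·0.25 = 0.025, so R = e^0.025 = 1.0253
Risk-neutral probability p = (e^0.025 − 0.8607)/(1.1618 − 0.8607) = 0.1646/0.3011 = 0.5466
Terminal stock prices: S_uu = 114.7, S_ud = 85, S_dd = 62.97
Terminal payoffs (K − S): max(-33.74, 0) = 0, max(-4, 0) = 0, max(18.03, 0) = 18.03
Node u (S = 98.76): V_u = e^(−0.025)·[0.5466·0.0000 + 0.4534·0.0000] = 0.0000
Node d (S = 73.16): V_d = e^(−0.025)·[0.5466·0.0000 + 0.4534·18.0305] = 7.9725
Node 0 (S = 85): V_0 = e^(−0.025)·[0.5466·0.0000 + 0.4534·7.9725] = 3.5252

$3.53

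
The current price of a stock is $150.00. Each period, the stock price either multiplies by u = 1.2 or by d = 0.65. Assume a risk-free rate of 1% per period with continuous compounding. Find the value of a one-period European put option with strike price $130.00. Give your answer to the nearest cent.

$11.11

Risk-neutral probability p = (e^0.01 − 0.65)/(1.2 − 0.65) = 0.3601/0.5500 = 0.6546
Terminal stock prices: S_u = 180, S_d = 97.5
Terminal payoffs (K − S): max(-50, 0) = 0, max(32.5, 0) = 32.5
Node 0 (S = 150): V_0 = e^(−0.01)·[0.6546·0.0000 + 0.3454·32.5000] = 11.1126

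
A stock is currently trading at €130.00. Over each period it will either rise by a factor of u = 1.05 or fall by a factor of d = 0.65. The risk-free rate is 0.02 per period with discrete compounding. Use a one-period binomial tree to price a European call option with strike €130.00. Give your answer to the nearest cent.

€5.89

Risk-neutral probability p = (1 + 0.02 − 0.65)/(1.05 − 0.65) = 0.3700/0.4000 = 0.9250
Terminal stock prices: S_u = 136.5, S_d = 84.5
Terminal payoffs (S − K): max(6.5, 0) = 6.5, max(-45.5, 0) = 0
Node 0 (S = 130): V_0 = 1/1.02·[0.9250·6.5000 + 0.0750·0.0000] = 5.8946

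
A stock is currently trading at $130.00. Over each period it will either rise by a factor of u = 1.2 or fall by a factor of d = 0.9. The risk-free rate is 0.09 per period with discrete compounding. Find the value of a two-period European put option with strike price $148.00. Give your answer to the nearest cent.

$7.80

Risk-neutral probability p = (1 + 0.09 − 0.9)/(1.2 − 0.9) = 0.1900/0.3000 = 0.6333
Terminal stock prices: S_uu = 187.2, S_ud = 140.4, S_dd = 105.3
Terminal payoffs (K − S): max(-39.2, 0) = 0, max(7.6, 0) = 7.6, max(42.7, 0) = 42.7
Node u (S = 156): V_u = 1/1.09·[0.6333·0.0000 + 0.3667·7.6000] = 2.5566
Node d (S = 117): V_d = 1/1.09·[0.6333·7.6000 + 0.3667·42.7000] = 18.7798
Node 0 (S = 130): V_0 = 1/1.09·[0.6333·2.5566 + 0.3667·18.7798] = 7.8028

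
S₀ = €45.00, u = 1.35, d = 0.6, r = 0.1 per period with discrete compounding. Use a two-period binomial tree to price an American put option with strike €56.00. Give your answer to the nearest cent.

€12.38

Risk-neutral probability p = (1 + 0.1 − 0.6)/(1.35 − 0.6) = 0.5000/0.7500 = 0.6667
Terminal stock prices: S_uu = 82.01, S_ud = 36.45, S_dd = 16.2
Terminal payoffs (K − S): max(-26.01, 0) = 0, max(19.55, 0) = 19.55, max(39.8, 0) = 39.8
Node u (S = 60.75): continuation = 1/1.1·[0.6667·0.0000 + 0.3333·19.5500] = 5.9242; exercise value = 0.0000 ≤ continuation, so V_u = 5.9242
Node d (S = 27): continuation = 1/1.1·[0.6667·19.5500 + 0.3333·39.8000] = 23.9091; exercise value = 29.0000 > continuation, so V_d = 29.0000 (exercise)
Node 0 (S = 45): continuation = 1/1.1·[0.6667·5.9242 + 0.3333·29.0000] = 12.3783; exercise value = 11.0000 ≤ continuation, so V_0 = 12.3783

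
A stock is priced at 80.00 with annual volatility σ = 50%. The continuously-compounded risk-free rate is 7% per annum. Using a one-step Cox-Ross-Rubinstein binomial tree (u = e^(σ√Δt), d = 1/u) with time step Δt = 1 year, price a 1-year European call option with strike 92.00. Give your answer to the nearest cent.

16.63

CRR parameters: u = e^(σ√Δt) = e^(0.5·√1) = 1.6487, d = 1/u = 0.6065
Per-period rate: rΔt = 0.07·1 = 0.07, so R = e^0.07 = 1.0725
Risk-neutral probability p = (e^0.07 − 0.6065)/(1.6487 − 0.6065) = 0.4660/1.0422 = 0.4471
Terminal stock prices: S_u = 131.9, S_d = 48.52
Terminal payoffs (S − K): max(39.9, 0) = 39.9, max(-43.48, 0) = 0
Node 0 (S = 80): V_0 = e^(−0.07)·[0.4471·39.8977 + 0.5529·0.0000] = 16.6328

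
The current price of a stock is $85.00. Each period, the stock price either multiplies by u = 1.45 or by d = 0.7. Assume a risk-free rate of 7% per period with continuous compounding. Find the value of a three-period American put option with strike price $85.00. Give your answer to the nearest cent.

Risk-neutral probability p = (e^0.07 − 0.7)/(1.45 − 0.7) = 0.3725/0.7500 = 0.4967
Terminal stock prices: S_uuu = 259.1, S_uud = 125.1, S_udd = 60.39, S_ddd = 29.15
Terminal payoffs (K − S): max(-174.1, 0) = 0, max(-40.1, 0) = 0, max(24.61, 0) = 24.61, max(55.85, 0) = 55.85
Node uu (S = 178.7): continuation = e^(−0.07)·[0.4967·0.0000 + 0.5033·0.0000] = 0.0000; exercise value = 0.0000 ≤ continuation, so V_uu = 0.0000
Node ud (S = 86.27): continuation = e^(−0.07)·[0.4967·0.0000 + 0.5033·24.6075] = 11.5482; exercise value = 0.0000 ≤ continuation, so V_ud = 11.5482
Node dd (S = 41.65): continuation = e^(−0.07)·[0.4967·24.6075 + 0.5033·55.8450] = 37.6035; exercise value = 43.3500 > continuation, so V_dd = 43.3500 (exercise)
Node u (S = 123.2): continuation = e^(−0.07)·[0.4967·0.0000 + 0.5033·11.5482] = 5.4195; exercise value = 0.0000 ≤ continuation, so V_u = 5.4195
Node d (S = 59.5): continuation = e^(−0.07)·[0.4967·11.5482 + 0.5033·43.3500] = 25.6919; exercise value = 25.5000 ≤ continuation, so V_d = 25.6919
Node 0 (S = 85): continuation = e^(−0.07)·[0.4967·5.4195 + 0.5033·25.6919] = 14.5668; exercise value = 0.0000 ≤ continuation, so V_0 = 14.5668

$14.57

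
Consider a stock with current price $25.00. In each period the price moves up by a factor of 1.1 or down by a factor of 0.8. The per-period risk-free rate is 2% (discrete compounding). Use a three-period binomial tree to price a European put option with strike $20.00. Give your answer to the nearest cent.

$0.48

Risk-neutral probability p = (1 + 0.02 − 0.8)/(1.1 − 0.8) = 0.2200/0.3000 = 0.7333
Terminal stock prices: S_uuu = 33.28, S_uud = 24.2, S_udd = 17.6, S_ddd = 12.8
Terminal payoffs (K − S): max(-13.28, 0) = 0, max(-4.2, 0) = 0, max(2.4, 0) = 2.4, max(7.2, 0) = 7.2
Node uu (S = 30.25): V_uu = 1/1.02·[0.7333·0.0000 + 0.2667·0.0000] = 0.0000
Node ud (S = 22): V_ud = 1/1.02·[0.7333·0.0000 + 0.2667·2.4000] = 0.6275
Node dd (S = 16): V_dd = 1/1.02·[0.7333·2.4000 + 0.2667·7.2000] = 3.6078
Node u (S = 27.5): V_u = 1/1.02·[0.7333·0.0000 + 0.2667·0.6275] = 0.1640
Node d (S = 20): V_d = 1/1.02·[0.7333·0.6275 + 0.2667·3.6078] = 1.3943
Node 0 (S = 25): V_0 = 1/1.02·[0.7333·0.1640 + 0.2667·1.3943] = 0.4825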